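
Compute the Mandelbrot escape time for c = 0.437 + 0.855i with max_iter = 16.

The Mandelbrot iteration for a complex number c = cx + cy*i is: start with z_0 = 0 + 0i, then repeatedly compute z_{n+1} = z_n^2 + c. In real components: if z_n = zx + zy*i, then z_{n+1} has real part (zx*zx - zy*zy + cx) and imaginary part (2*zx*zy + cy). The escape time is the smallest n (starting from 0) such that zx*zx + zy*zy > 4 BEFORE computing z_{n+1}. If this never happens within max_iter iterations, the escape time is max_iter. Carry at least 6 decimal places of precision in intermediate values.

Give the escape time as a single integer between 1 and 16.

z_0 = 0 + 0i, c = 0.4370 + 0.8550i
Iter 1: z = 0.4370 + 0.8550i, |z|^2 = 0.9220
Iter 2: z = -0.1031 + 1.6023i, |z|^2 = 2.5779
Iter 3: z = -2.1196 + 0.5248i, |z|^2 = 4.7683
Escaped at iteration 3

Answer: 3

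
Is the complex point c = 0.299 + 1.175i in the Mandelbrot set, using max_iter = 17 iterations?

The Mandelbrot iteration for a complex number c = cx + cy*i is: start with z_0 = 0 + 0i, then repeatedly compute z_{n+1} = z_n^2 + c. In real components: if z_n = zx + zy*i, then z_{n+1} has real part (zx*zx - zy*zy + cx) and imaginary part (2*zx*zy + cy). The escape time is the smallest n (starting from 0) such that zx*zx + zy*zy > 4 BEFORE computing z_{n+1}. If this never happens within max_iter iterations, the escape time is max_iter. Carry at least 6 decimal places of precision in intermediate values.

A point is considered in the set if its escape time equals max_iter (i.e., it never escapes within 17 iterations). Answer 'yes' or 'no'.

Answer: no

Derivation:
z_0 = 0 + 0i, c = 0.2990 + 1.1750i
Iter 1: z = 0.2990 + 1.1750i, |z|^2 = 1.4700
Iter 2: z = -0.9922 + 1.8777i, |z|^2 = 4.5101
Escaped at iteration 2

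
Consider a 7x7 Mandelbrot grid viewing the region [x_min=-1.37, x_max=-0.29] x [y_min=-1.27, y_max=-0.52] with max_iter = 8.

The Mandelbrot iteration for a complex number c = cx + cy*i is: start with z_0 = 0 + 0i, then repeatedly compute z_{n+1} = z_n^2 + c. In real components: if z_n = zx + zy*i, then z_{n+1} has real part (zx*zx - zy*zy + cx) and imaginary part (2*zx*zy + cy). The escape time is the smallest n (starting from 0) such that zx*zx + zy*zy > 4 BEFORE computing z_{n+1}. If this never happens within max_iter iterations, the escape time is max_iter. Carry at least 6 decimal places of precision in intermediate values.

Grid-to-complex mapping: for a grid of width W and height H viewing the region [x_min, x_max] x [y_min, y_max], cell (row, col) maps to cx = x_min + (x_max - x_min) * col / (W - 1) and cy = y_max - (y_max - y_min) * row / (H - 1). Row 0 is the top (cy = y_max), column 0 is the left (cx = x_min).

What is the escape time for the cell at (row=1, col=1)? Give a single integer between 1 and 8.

Answer: 3

Derivation:
z_0 = 0 + 0i, c = -1.1900 + -0.6450i
Iter 1: z = -1.1900 + -0.6450i, |z|^2 = 1.8321
Iter 2: z = -0.1899 + 0.8901i, |z|^2 = 0.8283
Iter 3: z = -1.9462 + -0.9831i, |z|^2 = 4.7542
Escaped at iteration 3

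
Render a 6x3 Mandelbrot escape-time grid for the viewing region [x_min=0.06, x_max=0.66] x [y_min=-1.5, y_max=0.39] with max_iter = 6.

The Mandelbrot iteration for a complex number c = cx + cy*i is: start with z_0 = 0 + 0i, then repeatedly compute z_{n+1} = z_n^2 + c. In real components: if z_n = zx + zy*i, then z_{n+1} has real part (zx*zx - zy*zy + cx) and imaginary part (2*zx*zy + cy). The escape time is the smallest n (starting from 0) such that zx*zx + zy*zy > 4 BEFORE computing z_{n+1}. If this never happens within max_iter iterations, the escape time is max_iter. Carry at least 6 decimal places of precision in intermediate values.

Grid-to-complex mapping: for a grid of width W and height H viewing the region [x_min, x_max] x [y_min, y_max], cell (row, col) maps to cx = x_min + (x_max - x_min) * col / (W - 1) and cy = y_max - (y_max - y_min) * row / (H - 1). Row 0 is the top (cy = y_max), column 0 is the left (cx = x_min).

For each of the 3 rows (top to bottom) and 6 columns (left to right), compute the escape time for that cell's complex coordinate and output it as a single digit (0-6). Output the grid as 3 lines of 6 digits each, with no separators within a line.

Answer: 666643
666643
222222

Derivation:
(row=0, col=0): c = 0.0600 + 0.3900i → escape time 6
(row=0, col=1): c = 0.1800 + 0.3900i → escape time 6
(row=0, col=2): c = 0.3000 + 0.3900i → escape time 6
(row=0, col=3): c = 0.4200 + 0.3900i → escape time 6
(row=0, col=4): c = 0.5400 + 0.3900i → escape time 4
(row=0, col=5): c = 0.6600 + 0.3900i → escape time 3
(row=1, col=0): c = 0.0600 + -0.5550i → escape time 6
(row=1, col=1): c = 0.1800 + -0.5550i → escape time 6
(row=1, col=2): c = 0.3000 + -0.5550i → escape time 6
(row=1, col=3): c = 0.4200 + -0.5550i → escape time 6
(row=1, col=4): c = 0.5400 + -0.5550i → escape time 4
(row=1, col=5): c = 0.6600 + -0.5550i → escape time 3
(row=2, col=0): c = 0.0600 + -1.5000i → escape time 2
(row=2, col=1): c = 0.1800 + -1.5000i → escape time 2
(row=2, col=2): c = 0.3000 + -1.5000i → escape time 2
(row=2, col=3): c = 0.4200 + -1.5000i → escape time 2
(row=2, col=4): c = 0.5400 + -1.5000i → escape time 2
(row=2, col=5): c = 0.6600 + -1.5000i → escape time 2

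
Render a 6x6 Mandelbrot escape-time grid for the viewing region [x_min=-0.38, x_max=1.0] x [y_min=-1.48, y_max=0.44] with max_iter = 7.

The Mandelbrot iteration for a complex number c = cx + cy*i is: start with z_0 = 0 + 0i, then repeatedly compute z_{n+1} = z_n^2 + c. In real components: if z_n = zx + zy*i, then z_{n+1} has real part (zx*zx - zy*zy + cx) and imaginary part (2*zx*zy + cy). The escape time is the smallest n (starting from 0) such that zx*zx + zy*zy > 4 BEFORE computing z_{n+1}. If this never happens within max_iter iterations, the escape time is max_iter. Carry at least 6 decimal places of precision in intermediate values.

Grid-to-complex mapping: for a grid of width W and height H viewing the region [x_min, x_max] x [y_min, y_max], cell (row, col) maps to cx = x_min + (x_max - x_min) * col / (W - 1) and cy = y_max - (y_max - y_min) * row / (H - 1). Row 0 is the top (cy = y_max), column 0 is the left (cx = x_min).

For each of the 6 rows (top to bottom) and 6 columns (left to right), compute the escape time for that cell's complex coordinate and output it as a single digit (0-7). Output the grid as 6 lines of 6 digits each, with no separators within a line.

(row=0, col=0): c = -0.3800 + 0.4400i → escape time 7
(row=0, col=1): c = -0.1040 + 0.4400i → escape time 7
(row=0, col=2): c = 0.1720 + 0.4400i → escape time 7
(row=0, col=3): c = 0.4480 + 0.4400i → escape time 6
(row=0, col=4): c = 0.7240 + 0.4400i → escape time 3
(row=0, col=5): c = 1.0000 + 0.4400i → escape time 2
(row=1, col=0): c = -0.3800 + 0.0560i → escape time 7
(row=1, col=1): c = -0.1040 + 0.0560i → escape time 7
(row=1, col=2): c = 0.1720 + 0.0560i → escape time 7
(row=1, col=3): c = 0.4480 + 0.0560i → escape time 6
(row=1, col=4): c = 0.7240 + 0.0560i → escape time 3
(row=1, col=5): c = 1.0000 + 0.0560i → escape time 2
(row=2, col=0): c = -0.3800 + -0.3280i → escape time 7
(row=2, col=1): c = -0.1040 + -0.3280i → escape time 7
(row=2, col=2): c = 0.1720 + -0.3280i → escape time 7
(row=2, col=3): c = 0.4480 + -0.3280i → escape time 7
(row=2, col=4): c = 0.7240 + -0.3280i → escape time 3
(row=2, col=5): c = 1.0000 + -0.3280i → escape time 2
(row=3, col=0): c = -0.3800 + -0.7120i → escape time 7
(row=3, col=1): c = -0.1040 + -0.7120i → escape time 7
(row=3, col=2): c = 0.1720 + -0.7120i → escape time 6
(row=3, col=3): c = 0.4480 + -0.7120i → escape time 4
(row=3, col=4): c = 0.7240 + -0.7120i → escape time 3
(row=3, col=5): c = 1.0000 + -0.7120i → escape time 2
(row=4, col=0): c = -0.3800 + -1.0960i → escape time 4
(row=4, col=1): c = -0.1040 + -1.0960i → escape time 5
(row=4, col=2): c = 0.1720 + -1.0960i → escape time 3
(row=4, col=3): c = 0.4480 + -1.0960i → escape time 2
(row=4, col=4): c = 0.7240 + -1.0960i → escape time 2
(row=4, col=5): c = 1.0000 + -1.0960i → escape time 2
(row=5, col=0): c = -0.3800 + -1.4800i → escape time 2
(row=5, col=1): c = -0.1040 + -1.4800i → escape time 2
(row=5, col=2): c = 0.1720 + -1.4800i → escape time 2
(row=5, col=3): c = 0.4480 + -1.4800i → escape time 2
(row=5, col=4): c = 0.7240 + -1.4800i → escape time 2
(row=5, col=5): c = 1.0000 + -1.4800i → escape time 2

Answer: 777632
777632
777732
776432
453222
222222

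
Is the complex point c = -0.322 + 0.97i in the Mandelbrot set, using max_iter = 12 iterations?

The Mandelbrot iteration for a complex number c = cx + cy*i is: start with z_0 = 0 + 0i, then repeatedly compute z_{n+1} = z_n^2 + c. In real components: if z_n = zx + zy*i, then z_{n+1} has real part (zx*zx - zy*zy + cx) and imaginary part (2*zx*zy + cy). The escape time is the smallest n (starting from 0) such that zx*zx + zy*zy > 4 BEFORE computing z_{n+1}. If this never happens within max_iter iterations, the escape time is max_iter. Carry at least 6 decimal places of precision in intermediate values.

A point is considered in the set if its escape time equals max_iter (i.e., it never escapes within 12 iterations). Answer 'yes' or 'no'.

z_0 = 0 + 0i, c = -0.3220 + 0.9700i
Iter 1: z = -0.3220 + 0.9700i, |z|^2 = 1.0446
Iter 2: z = -1.1592 + 0.3453i, |z|^2 = 1.4630
Iter 3: z = 0.9025 + 0.1694i, |z|^2 = 0.8433
Iter 4: z = 0.4639 + 1.2758i, |z|^2 = 1.8428
Iter 5: z = -1.7344 + 2.1536i, |z|^2 = 7.6462
Escaped at iteration 5

Answer: no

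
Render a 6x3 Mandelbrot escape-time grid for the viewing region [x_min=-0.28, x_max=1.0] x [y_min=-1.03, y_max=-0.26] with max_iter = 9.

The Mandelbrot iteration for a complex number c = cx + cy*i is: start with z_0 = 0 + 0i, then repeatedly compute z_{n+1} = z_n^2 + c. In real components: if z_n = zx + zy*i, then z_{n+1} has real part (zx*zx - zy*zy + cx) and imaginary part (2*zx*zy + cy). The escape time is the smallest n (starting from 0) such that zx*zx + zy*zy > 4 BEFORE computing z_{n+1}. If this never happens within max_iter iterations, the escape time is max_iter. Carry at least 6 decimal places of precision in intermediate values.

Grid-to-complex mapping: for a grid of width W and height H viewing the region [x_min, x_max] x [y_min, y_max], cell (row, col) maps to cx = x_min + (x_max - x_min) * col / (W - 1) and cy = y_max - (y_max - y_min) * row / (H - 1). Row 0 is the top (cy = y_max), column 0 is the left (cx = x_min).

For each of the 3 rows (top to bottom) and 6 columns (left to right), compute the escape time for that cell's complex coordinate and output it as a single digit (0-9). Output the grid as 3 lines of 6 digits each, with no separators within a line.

Answer: 999632
998432
584222

Derivation:
(row=0, col=0): c = -0.2800 + -0.2600i → escape time 9
(row=0, col=1): c = -0.0240 + -0.2600i → escape time 9
(row=0, col=2): c = 0.2320 + -0.2600i → escape time 9
(row=0, col=3): c = 0.4880 + -0.2600i → escape time 6
(row=0, col=4): c = 0.7440 + -0.2600i → escape time 3
(row=0, col=5): c = 1.0000 + -0.2600i → escape time 2
(row=1, col=0): c = -0.2800 + -0.6450i → escape time 9
(row=1, col=1): c = -0.0240 + -0.6450i → escape time 9
(row=1, col=2): c = 0.2320 + -0.6450i → escape time 8
(row=1, col=3): c = 0.4880 + -0.6450i → escape time 4
(row=1, col=4): c = 0.7440 + -0.6450i → escape time 3
(row=1, col=5): c = 1.0000 + -0.6450i → escape time 2
(row=2, col=0): c = -0.2800 + -1.0300i → escape time 5
(row=2, col=1): c = -0.0240 + -1.0300i → escape time 8
(row=2, col=2): c = 0.2320 + -1.0300i → escape time 4
(row=2, col=3): c = 0.4880 + -1.0300i → escape time 2
(row=2, col=4): c = 0.7440 + -1.0300i → escape time 2
(row=2, col=5): c = 1.0000 + -1.0300i → escape time 2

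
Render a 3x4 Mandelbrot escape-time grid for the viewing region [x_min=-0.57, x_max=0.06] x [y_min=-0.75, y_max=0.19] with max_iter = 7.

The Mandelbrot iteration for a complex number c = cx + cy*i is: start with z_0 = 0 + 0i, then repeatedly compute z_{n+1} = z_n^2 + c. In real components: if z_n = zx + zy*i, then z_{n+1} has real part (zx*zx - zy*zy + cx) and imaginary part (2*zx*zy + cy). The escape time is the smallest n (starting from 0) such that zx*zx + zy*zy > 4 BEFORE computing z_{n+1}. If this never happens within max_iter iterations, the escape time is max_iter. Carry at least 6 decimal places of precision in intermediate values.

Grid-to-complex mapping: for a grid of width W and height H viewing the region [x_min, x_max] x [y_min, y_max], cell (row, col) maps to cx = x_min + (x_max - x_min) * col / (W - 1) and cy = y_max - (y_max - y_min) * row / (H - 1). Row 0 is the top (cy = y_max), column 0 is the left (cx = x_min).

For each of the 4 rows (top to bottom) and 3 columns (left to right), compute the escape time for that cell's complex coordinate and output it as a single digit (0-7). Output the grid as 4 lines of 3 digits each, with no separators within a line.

(row=0, col=0): c = -0.5700 + 0.1900i → escape time 7
(row=0, col=1): c = -0.2550 + 0.1900i → escape time 7
(row=0, col=2): c = 0.0600 + 0.1900i → escape time 7
(row=1, col=0): c = -0.5700 + -0.1233i → escape time 7
(row=1, col=1): c = -0.2550 + -0.1233i → escape time 7
(row=1, col=2): c = 0.0600 + -0.1233i → escape time 7
(row=2, col=0): c = -0.5700 + -0.4367i → escape time 7
(row=2, col=1): c = -0.2550 + -0.4367i → escape time 7
(row=2, col=2): c = 0.0600 + -0.4367i → escape time 7
(row=3, col=0): c = -0.5700 + -0.7500i → escape time 6
(row=3, col=1): c = -0.2550 + -0.7500i → escape time 7
(row=3, col=2): c = 0.0600 + -0.7500i → escape time 7

Answer: 777
777
777
677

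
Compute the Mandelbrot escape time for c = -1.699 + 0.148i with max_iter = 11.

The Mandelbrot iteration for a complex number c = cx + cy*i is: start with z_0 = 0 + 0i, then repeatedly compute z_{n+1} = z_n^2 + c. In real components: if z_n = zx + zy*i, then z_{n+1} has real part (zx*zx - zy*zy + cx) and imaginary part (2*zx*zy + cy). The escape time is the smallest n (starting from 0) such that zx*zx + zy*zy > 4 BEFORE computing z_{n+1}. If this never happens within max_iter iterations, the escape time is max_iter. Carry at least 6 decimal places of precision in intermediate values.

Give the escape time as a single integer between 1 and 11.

Answer: 4

Derivation:
z_0 = 0 + 0i, c = -1.6990 + 0.1480i
Iter 1: z = -1.6990 + 0.1480i, |z|^2 = 2.9085
Iter 2: z = 1.1657 + -0.3549i, |z|^2 = 1.4848
Iter 3: z = -0.4661 + -0.6794i, |z|^2 = 0.6789
Iter 4: z = -1.9434 + 0.7814i, |z|^2 = 4.3872
Escaped at iteration 4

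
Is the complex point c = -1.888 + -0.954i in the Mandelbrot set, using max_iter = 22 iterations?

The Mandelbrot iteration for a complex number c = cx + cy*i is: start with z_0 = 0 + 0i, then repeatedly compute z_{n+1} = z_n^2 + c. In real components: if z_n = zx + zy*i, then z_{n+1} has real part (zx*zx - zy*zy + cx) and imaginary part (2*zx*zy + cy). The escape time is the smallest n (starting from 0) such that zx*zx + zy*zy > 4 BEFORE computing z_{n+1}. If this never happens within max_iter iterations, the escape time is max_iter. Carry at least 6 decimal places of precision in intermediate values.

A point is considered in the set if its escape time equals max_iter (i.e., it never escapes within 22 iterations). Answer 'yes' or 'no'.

Answer: no

Derivation:
z_0 = 0 + 0i, c = -1.8880 + -0.9540i
Iter 1: z = -1.8880 + -0.9540i, |z|^2 = 4.4747
Escaped at iteration 1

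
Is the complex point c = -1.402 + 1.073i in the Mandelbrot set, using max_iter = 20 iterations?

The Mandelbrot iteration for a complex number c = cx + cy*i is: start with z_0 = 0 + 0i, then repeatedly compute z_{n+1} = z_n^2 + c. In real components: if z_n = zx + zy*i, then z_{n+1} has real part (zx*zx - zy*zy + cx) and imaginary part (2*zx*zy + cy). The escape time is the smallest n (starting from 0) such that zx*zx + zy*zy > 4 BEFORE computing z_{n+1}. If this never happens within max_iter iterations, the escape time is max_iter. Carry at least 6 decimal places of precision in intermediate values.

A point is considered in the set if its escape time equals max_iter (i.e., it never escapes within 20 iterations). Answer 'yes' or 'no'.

z_0 = 0 + 0i, c = -1.4020 + 1.0730i
Iter 1: z = -1.4020 + 1.0730i, |z|^2 = 3.1169
Iter 2: z = -0.5877 + -1.9357i, |z|^2 = 4.0923
Escaped at iteration 2

Answer: no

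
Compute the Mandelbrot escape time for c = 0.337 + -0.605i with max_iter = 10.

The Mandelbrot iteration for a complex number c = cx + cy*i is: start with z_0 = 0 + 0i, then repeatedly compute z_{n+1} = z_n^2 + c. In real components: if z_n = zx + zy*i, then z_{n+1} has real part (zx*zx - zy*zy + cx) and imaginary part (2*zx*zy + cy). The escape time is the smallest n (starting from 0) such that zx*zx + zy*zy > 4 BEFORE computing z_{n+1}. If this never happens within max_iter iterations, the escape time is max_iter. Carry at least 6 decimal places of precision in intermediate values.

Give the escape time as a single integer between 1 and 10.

Answer: 10

Derivation:
z_0 = 0 + 0i, c = 0.3370 + -0.6050i
Iter 1: z = 0.3370 + -0.6050i, |z|^2 = 0.4796
Iter 2: z = 0.0845 + -1.0128i, |z|^2 = 1.0329
Iter 3: z = -0.6816 + -0.7762i, |z|^2 = 1.0671
Iter 4: z = 0.1990 + 0.4531i, |z|^2 = 0.2449
Iter 5: z = 0.1713 + -0.4247i, |z|^2 = 0.2097
Iter 6: z = 0.1860 + -0.7505i, |z|^2 = 0.5978
Iter 7: z = -0.1916 + -0.8841i, |z|^2 = 0.8184
Iter 8: z = -0.4080 + -0.2661i, |z|^2 = 0.2373
Iter 9: z = 0.4326 + -0.3879i, |z|^2 = 0.3376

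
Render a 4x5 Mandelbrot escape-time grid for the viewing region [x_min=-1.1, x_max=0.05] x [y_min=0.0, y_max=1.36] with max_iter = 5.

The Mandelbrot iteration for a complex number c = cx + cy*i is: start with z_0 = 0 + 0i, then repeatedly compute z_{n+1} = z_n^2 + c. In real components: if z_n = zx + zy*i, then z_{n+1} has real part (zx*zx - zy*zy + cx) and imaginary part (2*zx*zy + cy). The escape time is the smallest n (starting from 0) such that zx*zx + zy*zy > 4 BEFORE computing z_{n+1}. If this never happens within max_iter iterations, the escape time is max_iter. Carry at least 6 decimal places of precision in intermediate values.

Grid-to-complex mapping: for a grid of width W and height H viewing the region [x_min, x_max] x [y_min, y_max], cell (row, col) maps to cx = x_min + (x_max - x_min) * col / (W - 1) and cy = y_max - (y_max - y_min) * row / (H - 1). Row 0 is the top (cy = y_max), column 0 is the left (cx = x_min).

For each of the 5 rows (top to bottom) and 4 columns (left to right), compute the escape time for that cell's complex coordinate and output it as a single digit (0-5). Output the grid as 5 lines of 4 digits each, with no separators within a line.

Answer: 2222
3354
3555
5555
5555

Derivation:
(row=0, col=0): c = -1.1000 + 1.3600i → escape time 2
(row=0, col=1): c = -0.7167 + 1.3600i → escape time 2
(row=0, col=2): c = -0.3333 + 1.3600i → escape time 2
(row=0, col=3): c = 0.0500 + 1.3600i → escape time 2
(row=1, col=0): c = -1.1000 + 1.0200i → escape time 3
(row=1, col=1): c = -0.7167 + 1.0200i → escape time 3
(row=1, col=2): c = -0.3333 + 1.0200i → escape time 5
(row=1, col=3): c = 0.0500 + 1.0200i → escape time 4
(row=2, col=0): c = -1.1000 + 0.6800i → escape time 3
(row=2, col=1): c = -0.7167 + 0.6800i → escape time 5
(row=2, col=2): c = -0.3333 + 0.6800i → escape time 5
(row=2, col=3): c = 0.0500 + 0.6800i → escape time 5
(row=3, col=0): c = -1.1000 + 0.3400i → escape time 5
(row=3, col=1): c = -0.7167 + 0.3400i → escape time 5
(row=3, col=2): c = -0.3333 + 0.3400i → escape time 5
(row=3, col=3): c = 0.0500 + 0.3400i → escape time 5
(row=4, col=0): c = -1.1000 + 0.0000i → escape time 5
(row=4, col=1): c = -0.7167 + 0.0000i → escape time 5
(row=4, col=2): c = -0.3333 + 0.0000i → escape time 5
(row=4, col=3): c = 0.0500 + 0.0000i → escape time 5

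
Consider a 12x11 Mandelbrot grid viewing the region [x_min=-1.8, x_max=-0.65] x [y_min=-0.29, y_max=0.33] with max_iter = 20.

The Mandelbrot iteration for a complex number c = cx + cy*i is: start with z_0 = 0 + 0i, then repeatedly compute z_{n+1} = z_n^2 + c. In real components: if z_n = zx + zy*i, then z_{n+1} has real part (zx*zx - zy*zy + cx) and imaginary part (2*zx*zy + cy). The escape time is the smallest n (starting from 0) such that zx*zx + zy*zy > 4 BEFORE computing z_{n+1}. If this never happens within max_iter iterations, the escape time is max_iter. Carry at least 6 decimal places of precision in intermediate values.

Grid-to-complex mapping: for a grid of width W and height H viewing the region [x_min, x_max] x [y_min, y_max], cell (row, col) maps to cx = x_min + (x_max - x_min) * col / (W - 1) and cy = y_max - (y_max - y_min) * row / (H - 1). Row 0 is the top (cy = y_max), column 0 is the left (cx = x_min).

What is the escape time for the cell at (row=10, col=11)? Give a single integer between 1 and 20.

Answer: 20

Derivation:
z_0 = 0 + 0i, c = -0.6500 + -0.2900i
Iter 1: z = -0.6500 + -0.2900i, |z|^2 = 0.5066
Iter 2: z = -0.3116 + 0.0870i, |z|^2 = 0.1047
Iter 3: z = -0.5605 + -0.3442i, |z|^2 = 0.4326
Iter 4: z = -0.4544 + 0.0959i, |z|^2 = 0.2156
Iter 5: z = -0.4527 + -0.3771i, |z|^2 = 0.3472
Iter 6: z = -0.5872 + 0.0515i, |z|^2 = 0.3475
Iter 7: z = -0.3078 + -0.3504i, |z|^2 = 0.2176
Iter 8: z = -0.6781 + -0.0743i, |z|^2 = 0.4653
Iter 9: z = -0.1958 + -0.1893i, |z|^2 = 0.0742
Iter 10: z = -0.6475 + -0.2159i, |z|^2 = 0.4659
Iter 11: z = -0.2773 + -0.0104i, |z|^2 = 0.0770
Iter 12: z = -0.5732 + -0.2842i, |z|^2 = 0.4093
Iter 13: z = -0.4022 + 0.0358i, |z|^2 = 0.1631
Iter 14: z = -0.4895 + -0.3188i, |z|^2 = 0.3413
Iter 15: z = -0.5120 + 0.0221i, |z|^2 = 0.2627
Iter 16: z = -0.3883 + -0.3127i, |z|^2 = 0.2485
Iter 17: z = -0.5970 + -0.0472i, |z|^2 = 0.3586
Iter 18: z = -0.2958 + -0.2337i, |z|^2 = 0.1421
Iter 19: z = -0.6171 + -0.1517i, |z|^2 = 0.4038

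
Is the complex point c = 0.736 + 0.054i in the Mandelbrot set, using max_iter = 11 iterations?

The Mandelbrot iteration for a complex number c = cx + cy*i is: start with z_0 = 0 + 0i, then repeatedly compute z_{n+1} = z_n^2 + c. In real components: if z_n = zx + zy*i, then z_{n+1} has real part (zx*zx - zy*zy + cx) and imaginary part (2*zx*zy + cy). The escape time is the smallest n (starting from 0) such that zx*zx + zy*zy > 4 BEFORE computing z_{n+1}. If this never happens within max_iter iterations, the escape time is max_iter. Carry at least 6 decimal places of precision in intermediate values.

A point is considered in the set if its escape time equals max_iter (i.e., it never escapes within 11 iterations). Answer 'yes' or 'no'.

z_0 = 0 + 0i, c = 0.7360 + 0.0540i
Iter 1: z = 0.7360 + 0.0540i, |z|^2 = 0.5446
Iter 2: z = 1.2748 + 0.1335i, |z|^2 = 1.6429
Iter 3: z = 2.3432 + 0.3943i, |z|^2 = 5.6463
Escaped at iteration 3

Answer: no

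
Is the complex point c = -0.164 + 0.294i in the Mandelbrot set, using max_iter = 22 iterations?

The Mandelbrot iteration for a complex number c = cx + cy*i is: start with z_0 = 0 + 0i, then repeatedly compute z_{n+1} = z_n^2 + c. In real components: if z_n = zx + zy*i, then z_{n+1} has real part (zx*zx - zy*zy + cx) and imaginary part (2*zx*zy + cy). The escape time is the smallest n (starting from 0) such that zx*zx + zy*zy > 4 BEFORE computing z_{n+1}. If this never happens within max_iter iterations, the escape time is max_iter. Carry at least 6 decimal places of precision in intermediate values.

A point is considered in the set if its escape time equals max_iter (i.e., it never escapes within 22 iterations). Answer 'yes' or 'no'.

z_0 = 0 + 0i, c = -0.1640 + 0.2940i
Iter 1: z = -0.1640 + 0.2940i, |z|^2 = 0.1133
Iter 2: z = -0.2235 + 0.1976i, |z|^2 = 0.0890
Iter 3: z = -0.1531 + 0.2057i, |z|^2 = 0.0657
Iter 4: z = -0.1829 + 0.2310i, |z|^2 = 0.0868
Iter 5: z = -0.1839 + 0.2095i, |z|^2 = 0.0777
Iter 6: z = -0.1741 + 0.2169i, |z|^2 = 0.0774
Iter 7: z = -0.1808 + 0.2185i, |z|^2 = 0.0804
Iter 8: z = -0.1791 + 0.2150i, |z|^2 = 0.0783
Iter 9: z = -0.1782 + 0.2170i, |z|^2 = 0.0788
Iter 10: z = -0.1793 + 0.2167i, |z|^2 = 0.0791
Iter 11: z = -0.1788 + 0.2163i, |z|^2 = 0.0787
Iter 12: z = -0.1788 + 0.2167i, |z|^2 = 0.0789
Iter 13: z = -0.1790 + 0.2165i, |z|^2 = 0.0789
Iter 14: z = -0.1788 + 0.2165i, |z|^2 = 0.0789
Iter 15: z = -0.1789 + 0.2166i, |z|^2 = 0.0789
Iter 16: z = -0.1789 + 0.2165i, |z|^2 = 0.0789
Iter 17: z = -0.1789 + 0.2165i, |z|^2 = 0.0789
Iter 18: z = -0.1789 + 0.2165i, |z|^2 = 0.0789
Iter 19: z = -0.1789 + 0.2165i, |z|^2 = 0.0789
Iter 20: z = -0.1789 + 0.2165i, |z|^2 = 0.0789
Iter 21: z = -0.1789 + 0.2165i, |z|^2 = 0.0789
Did not escape in 22 iterations → in set

Answer: yes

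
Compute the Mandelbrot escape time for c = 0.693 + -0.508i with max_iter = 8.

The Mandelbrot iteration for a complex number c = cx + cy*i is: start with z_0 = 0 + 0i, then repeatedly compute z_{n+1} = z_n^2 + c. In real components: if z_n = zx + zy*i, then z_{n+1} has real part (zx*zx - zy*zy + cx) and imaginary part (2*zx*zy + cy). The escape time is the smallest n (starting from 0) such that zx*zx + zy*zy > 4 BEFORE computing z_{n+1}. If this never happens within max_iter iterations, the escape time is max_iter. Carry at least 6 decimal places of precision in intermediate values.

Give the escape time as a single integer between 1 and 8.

Answer: 3

Derivation:
z_0 = 0 + 0i, c = 0.6930 + -0.5080i
Iter 1: z = 0.6930 + -0.5080i, |z|^2 = 0.7383
Iter 2: z = 0.9152 + -1.2121i, |z|^2 = 2.3067
Iter 3: z = 0.0614 + -2.7266i, |z|^2 = 7.4380
Escaped at iteration 3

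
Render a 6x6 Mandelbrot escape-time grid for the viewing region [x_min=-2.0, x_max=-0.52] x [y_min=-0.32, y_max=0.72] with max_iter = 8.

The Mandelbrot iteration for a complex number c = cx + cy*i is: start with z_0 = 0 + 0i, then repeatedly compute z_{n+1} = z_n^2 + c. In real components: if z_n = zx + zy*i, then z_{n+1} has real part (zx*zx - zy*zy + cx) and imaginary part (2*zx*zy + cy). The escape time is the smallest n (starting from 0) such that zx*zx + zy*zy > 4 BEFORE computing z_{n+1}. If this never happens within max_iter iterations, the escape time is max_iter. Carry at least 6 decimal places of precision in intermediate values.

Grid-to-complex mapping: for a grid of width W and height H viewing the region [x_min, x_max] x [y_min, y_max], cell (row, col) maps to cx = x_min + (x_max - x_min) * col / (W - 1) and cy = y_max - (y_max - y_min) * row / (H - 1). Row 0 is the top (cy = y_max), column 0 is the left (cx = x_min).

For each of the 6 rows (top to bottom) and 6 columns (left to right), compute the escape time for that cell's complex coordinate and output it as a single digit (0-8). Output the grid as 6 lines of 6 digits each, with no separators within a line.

(row=0, col=0): c = -2.0000 + 0.7200i → escape time 1
(row=0, col=1): c = -1.7040 + 0.7200i → escape time 3
(row=0, col=2): c = -1.4080 + 0.7200i → escape time 3
(row=0, col=3): c = -1.1120 + 0.7200i → escape time 3
(row=0, col=4): c = -0.8160 + 0.7200i → escape time 4
(row=0, col=5): c = -0.5200 + 0.7200i → escape time 7
(row=1, col=0): c = -2.0000 + 0.5120i → escape time 1
(row=1, col=1): c = -1.7040 + 0.5120i → escape time 3
(row=1, col=2): c = -1.4080 + 0.5120i → escape time 3
(row=1, col=3): c = -1.1120 + 0.5120i → escape time 5
(row=1, col=4): c = -0.8160 + 0.5120i → escape time 6
(row=1, col=5): c = -0.5200 + 0.5120i → escape time 8
(row=2, col=0): c = -2.0000 + 0.3040i → escape time 1
(row=2, col=1): c = -1.7040 + 0.3040i → escape time 4
(row=2, col=2): c = -1.4080 + 0.3040i → escape time 5
(row=2, col=3): c = -1.1120 + 0.3040i → escape time 8
(row=2, col=4): c = -0.8160 + 0.3040i → escape time 8
(row=2, col=5): c = -0.5200 + 0.3040i → escape time 8
(row=3, col=0): c = -2.0000 + 0.0960i → escape time 1
(row=3, col=1): c = -1.7040 + 0.0960i → escape time 6
(row=3, col=2): c = -1.4080 + 0.0960i → escape time 8
(row=3, col=3): c = -1.1120 + 0.0960i → escape time 8
(row=3, col=4): c = -0.8160 + 0.0960i → escape time 8
(row=3, col=5): c = -0.5200 + 0.0960i → escape time 8
(row=4, col=0): c = -2.0000 + -0.1120i → escape time 1
(row=4, col=1): c = -1.7040 + -0.1120i → escape time 5
(row=4, col=2): c = -1.4080 + -0.1120i → escape time 8
(row=4, col=3): c = -1.1120 + -0.1120i → escape time 8
(row=4, col=4): c = -0.8160 + -0.1120i → escape time 8
(row=4, col=5): c = -0.5200 + -0.1120i → escape time 8
(row=5, col=0): c = -2.0000 + -0.3200i → escape time 1
(row=5, col=1): c = -1.7040 + -0.3200i → escape time 4
(row=5, col=2): c = -1.4080 + -0.3200i → escape time 5
(row=5, col=3): c = -1.1120 + -0.3200i → escape time 8
(row=5, col=4): c = -0.8160 + -0.3200i → escape time 8
(row=5, col=5): c = -0.5200 + -0.3200i → escape time 8

Answer: 133347
133568
145888
168888
158888
145888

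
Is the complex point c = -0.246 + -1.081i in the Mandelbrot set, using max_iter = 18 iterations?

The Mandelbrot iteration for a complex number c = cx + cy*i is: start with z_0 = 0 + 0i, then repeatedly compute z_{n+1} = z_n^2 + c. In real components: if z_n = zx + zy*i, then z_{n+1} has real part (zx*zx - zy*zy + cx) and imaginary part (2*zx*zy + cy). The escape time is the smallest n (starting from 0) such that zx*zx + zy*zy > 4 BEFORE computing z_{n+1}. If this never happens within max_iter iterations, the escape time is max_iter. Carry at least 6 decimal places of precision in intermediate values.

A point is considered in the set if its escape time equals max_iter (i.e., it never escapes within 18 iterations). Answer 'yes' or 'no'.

Answer: no

Derivation:
z_0 = 0 + 0i, c = -0.2460 + -1.0810i
Iter 1: z = -0.2460 + -1.0810i, |z|^2 = 1.2291
Iter 2: z = -1.3540 + -0.5491i, |z|^2 = 2.1350
Iter 3: z = 1.2859 + 0.4061i, |z|^2 = 1.8184
Iter 4: z = 1.2425 + -0.0365i, |z|^2 = 1.5452
Iter 5: z = 1.2965 + -1.1717i, |z|^2 = 3.0539
Iter 6: z = 0.0621 + -4.1193i, |z|^2 = 16.9726
Escaped at iteration 6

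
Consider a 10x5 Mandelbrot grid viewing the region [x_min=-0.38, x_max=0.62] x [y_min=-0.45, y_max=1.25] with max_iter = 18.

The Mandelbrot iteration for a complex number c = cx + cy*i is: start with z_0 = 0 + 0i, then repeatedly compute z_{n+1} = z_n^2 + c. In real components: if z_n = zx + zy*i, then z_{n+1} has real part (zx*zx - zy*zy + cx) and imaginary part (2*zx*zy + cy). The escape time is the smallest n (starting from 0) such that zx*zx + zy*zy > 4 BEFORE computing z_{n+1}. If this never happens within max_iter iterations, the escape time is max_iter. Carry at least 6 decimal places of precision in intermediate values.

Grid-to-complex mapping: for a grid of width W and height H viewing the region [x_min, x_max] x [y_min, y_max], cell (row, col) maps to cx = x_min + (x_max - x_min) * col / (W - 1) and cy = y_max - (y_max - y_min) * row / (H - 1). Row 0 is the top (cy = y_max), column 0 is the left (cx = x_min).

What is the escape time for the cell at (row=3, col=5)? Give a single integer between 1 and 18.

Answer: 18

Derivation:
z_0 = 0 + 0i, c = 0.1756 + -0.0250i
Iter 1: z = 0.1756 + -0.0250i, |z|^2 = 0.0314
Iter 2: z = 0.2058 + -0.0338i, |z|^2 = 0.0435
Iter 3: z = 0.2167 + -0.0389i, |z|^2 = 0.0485
Iter 4: z = 0.2210 + -0.0419i, |z|^2 = 0.0506
Iter 5: z = 0.2227 + -0.0435i, |z|^2 = 0.0515
Iter 6: z = 0.2232 + -0.0444i, |z|^2 = 0.0518
Iter 7: z = 0.2234 + -0.0448i, |z|^2 = 0.0519
Iter 8: z = 0.2235 + -0.0450i, |z|^2 = 0.0520
Iter 9: z = 0.2235 + -0.0451i, |z|^2 = 0.0520
Iter 10: z = 0.2235 + -0.0452i, |z|^2 = 0.0520
Iter 11: z = 0.2234 + -0.0452i, |z|^2 = 0.0520
Iter 12: z = 0.2234 + -0.0452i, |z|^2 = 0.0520
Iter 13: z = 0.2234 + -0.0452i, |z|^2 = 0.0520
Iter 14: z = 0.2234 + -0.0452i, |z|^2 = 0.0520
Iter 15: z = 0.2234 + -0.0452i, |z|^2 = 0.0520
Iter 16: z = 0.2234 + -0.0452i, |z|^2 = 0.0520
Iter 17: z = 0.2234 + -0.0452i, |z|^2 = 0.0520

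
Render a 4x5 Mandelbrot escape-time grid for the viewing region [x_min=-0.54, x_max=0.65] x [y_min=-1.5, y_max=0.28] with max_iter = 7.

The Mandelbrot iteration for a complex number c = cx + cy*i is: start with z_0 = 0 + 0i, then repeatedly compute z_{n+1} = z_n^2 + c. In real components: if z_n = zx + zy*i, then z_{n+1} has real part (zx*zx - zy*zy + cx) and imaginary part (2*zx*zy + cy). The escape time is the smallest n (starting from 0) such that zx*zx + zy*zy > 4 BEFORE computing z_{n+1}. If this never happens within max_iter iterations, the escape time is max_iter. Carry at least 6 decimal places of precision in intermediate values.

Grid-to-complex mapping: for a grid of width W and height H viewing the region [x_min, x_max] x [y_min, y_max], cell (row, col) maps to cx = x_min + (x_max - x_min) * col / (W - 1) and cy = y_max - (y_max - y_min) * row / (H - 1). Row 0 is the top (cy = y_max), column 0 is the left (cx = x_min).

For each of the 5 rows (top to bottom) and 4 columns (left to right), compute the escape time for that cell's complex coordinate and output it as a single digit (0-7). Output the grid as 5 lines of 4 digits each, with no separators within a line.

(row=0, col=0): c = -0.5400 + 0.2800i → escape time 7
(row=0, col=1): c = -0.1433 + 0.2800i → escape time 7
(row=0, col=2): c = 0.2533 + 0.2800i → escape time 7
(row=0, col=3): c = 0.6500 + 0.2800i → escape time 4
(row=1, col=0): c = -0.5400 + -0.1650i → escape time 7
(row=1, col=1): c = -0.1433 + -0.1650i → escape time 7
(row=1, col=2): c = 0.2533 + -0.1650i → escape time 7
(row=1, col=3): c = 0.6500 + -0.1650i → escape time 4
(row=2, col=0): c = -0.5400 + -0.6100i → escape time 7
(row=2, col=1): c = -0.1433 + -0.6100i → escape time 7
(row=2, col=2): c = 0.2533 + -0.6100i → escape time 7
(row=2, col=3): c = 0.6500 + -0.6100i → escape time 3
(row=3, col=0): c = -0.5400 + -1.0550i → escape time 4
(row=3, col=1): c = -0.1433 + -1.0550i → escape time 7
(row=3, col=2): c = 0.2533 + -1.0550i → escape time 3
(row=3, col=3): c = 0.6500 + -1.0550i → escape time 2
(row=4, col=0): c = -0.5400 + -1.5000i → escape time 2
(row=4, col=1): c = -0.1433 + -1.5000i → escape time 2
(row=4, col=2): c = 0.2533 + -1.5000i → escape time 2
(row=4, col=3): c = 0.6500 + -1.5000i → escape time 2

Answer: 7774
7774
7773
4732
2222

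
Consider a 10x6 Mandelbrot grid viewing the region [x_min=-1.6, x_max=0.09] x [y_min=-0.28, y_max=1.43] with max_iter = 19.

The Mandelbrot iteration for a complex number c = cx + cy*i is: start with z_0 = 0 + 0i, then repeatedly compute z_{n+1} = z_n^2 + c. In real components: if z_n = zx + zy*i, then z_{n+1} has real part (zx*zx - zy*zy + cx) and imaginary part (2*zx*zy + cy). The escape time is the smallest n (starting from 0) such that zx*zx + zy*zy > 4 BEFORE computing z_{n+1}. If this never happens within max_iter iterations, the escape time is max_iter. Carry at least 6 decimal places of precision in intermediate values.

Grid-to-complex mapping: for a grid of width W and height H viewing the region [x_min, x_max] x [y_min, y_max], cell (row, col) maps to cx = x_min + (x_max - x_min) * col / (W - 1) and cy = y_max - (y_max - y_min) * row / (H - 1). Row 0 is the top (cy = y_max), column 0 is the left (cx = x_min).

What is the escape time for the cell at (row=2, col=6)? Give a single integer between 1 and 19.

Answer: 6

Derivation:
z_0 = 0 + 0i, c = -0.4733 + 0.7460i
Iter 1: z = -0.4733 + 0.7460i, |z|^2 = 0.7806
Iter 2: z = -0.8058 + 0.0398i, |z|^2 = 0.6509
Iter 3: z = 0.1744 + 0.6819i, |z|^2 = 0.4954
Iter 4: z = -0.9079 + 0.9838i, |z|^2 = 1.7922
Iter 5: z = -0.6170 + -1.0404i, |z|^2 = 1.4632
Iter 6: z = -1.1751 + 2.0300i, |z|^2 = 5.5016
Escaped at iteration 6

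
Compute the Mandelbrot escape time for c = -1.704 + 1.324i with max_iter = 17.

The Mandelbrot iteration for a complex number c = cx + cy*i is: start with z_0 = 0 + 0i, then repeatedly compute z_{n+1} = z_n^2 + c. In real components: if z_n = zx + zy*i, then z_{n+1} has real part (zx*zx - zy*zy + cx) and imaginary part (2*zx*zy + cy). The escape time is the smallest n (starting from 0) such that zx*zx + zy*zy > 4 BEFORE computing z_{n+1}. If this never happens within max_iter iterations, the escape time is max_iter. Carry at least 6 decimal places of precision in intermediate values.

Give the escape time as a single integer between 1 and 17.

z_0 = 0 + 0i, c = -1.7040 + 1.3240i
Iter 1: z = -1.7040 + 1.3240i, |z|^2 = 4.6566
Escaped at iteration 1

Answer: 1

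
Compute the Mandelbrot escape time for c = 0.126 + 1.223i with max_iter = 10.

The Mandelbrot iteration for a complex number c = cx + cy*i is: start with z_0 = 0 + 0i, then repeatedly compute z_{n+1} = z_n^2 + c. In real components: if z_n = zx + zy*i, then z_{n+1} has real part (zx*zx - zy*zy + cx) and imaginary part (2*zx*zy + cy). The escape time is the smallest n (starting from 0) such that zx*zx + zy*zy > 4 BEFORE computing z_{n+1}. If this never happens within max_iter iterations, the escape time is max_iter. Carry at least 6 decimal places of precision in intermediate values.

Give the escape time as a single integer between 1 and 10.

z_0 = 0 + 0i, c = 0.1260 + 1.2230i
Iter 1: z = 0.1260 + 1.2230i, |z|^2 = 1.5116
Iter 2: z = -1.3539 + 1.5312i, |z|^2 = 4.1775
Escaped at iteration 2

Answer: 2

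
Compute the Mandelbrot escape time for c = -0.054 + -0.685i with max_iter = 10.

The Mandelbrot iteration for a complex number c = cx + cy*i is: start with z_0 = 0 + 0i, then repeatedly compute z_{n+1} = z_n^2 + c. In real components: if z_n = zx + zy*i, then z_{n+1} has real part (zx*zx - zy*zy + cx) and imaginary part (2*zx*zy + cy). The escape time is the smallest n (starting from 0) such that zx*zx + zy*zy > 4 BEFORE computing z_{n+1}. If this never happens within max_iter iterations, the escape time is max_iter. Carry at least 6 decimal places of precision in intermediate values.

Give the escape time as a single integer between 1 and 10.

z_0 = 0 + 0i, c = -0.0540 + -0.6850i
Iter 1: z = -0.0540 + -0.6850i, |z|^2 = 0.4721
Iter 2: z = -0.5203 + -0.6110i, |z|^2 = 0.6441
Iter 3: z = -0.1566 + -0.0492i, |z|^2 = 0.0269
Iter 4: z = -0.0319 + -0.6696i, |z|^2 = 0.4494
Iter 5: z = -0.5013 + -0.6423i, |z|^2 = 0.6639
Iter 6: z = -0.2152 + -0.0410i, |z|^2 = 0.0480
Iter 7: z = -0.0094 + -0.6674i, |z|^2 = 0.4455
Iter 8: z = -0.4993 + -0.6725i, |z|^2 = 0.7015
Iter 9: z = -0.2570 + -0.0135i, |z|^2 = 0.0662

Answer: 10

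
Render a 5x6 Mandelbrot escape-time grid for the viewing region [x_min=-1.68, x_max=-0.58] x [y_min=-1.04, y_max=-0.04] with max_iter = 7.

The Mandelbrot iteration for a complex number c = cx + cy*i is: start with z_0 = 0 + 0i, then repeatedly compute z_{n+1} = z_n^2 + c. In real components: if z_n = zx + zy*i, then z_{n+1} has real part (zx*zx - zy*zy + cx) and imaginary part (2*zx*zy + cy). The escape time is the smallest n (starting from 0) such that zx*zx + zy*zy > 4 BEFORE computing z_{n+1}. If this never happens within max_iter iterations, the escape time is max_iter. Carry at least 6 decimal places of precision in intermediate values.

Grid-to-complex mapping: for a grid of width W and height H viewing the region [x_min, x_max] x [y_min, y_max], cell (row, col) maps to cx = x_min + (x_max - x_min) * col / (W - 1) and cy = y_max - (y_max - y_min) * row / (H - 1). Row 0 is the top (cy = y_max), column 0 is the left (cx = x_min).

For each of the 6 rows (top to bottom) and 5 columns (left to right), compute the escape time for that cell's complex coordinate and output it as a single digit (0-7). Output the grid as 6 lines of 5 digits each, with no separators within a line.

(row=0, col=0): c = -1.6800 + -0.0400i → escape time 7
(row=0, col=1): c = -1.4050 + -0.0400i → escape time 7
(row=0, col=2): c = -1.1300 + -0.0400i → escape time 7
(row=0, col=3): c = -0.8550 + -0.0400i → escape time 7
(row=0, col=4): c = -0.5800 + -0.0400i → escape time 7
(row=1, col=0): c = -1.6800 + -0.2400i → escape time 4
(row=1, col=1): c = -1.4050 + -0.2400i → escape time 5
(row=1, col=2): c = -1.1300 + -0.2400i → escape time 7
(row=1, col=3): c = -0.8550 + -0.2400i → escape time 7
(row=1, col=4): c = -0.5800 + -0.2400i → escape time 7
(row=2, col=0): c = -1.6800 + -0.4400i → escape time 3
(row=2, col=1): c = -1.4050 + -0.4400i → escape time 4
(row=2, col=2): c = -1.1300 + -0.4400i → escape time 6
(row=2, col=3): c = -0.8550 + -0.4400i → escape time 6
(row=2, col=4): c = -0.5800 + -0.4400i → escape time 7
(row=3, col=0): c = -1.6800 + -0.6400i → escape time 3
(row=3, col=1): c = -1.4050 + -0.6400i → escape time 3
(row=3, col=2): c = -1.1300 + -0.6400i → escape time 3
(row=3, col=3): c = -0.8550 + -0.6400i → escape time 5
(row=3, col=4): c = -0.5800 + -0.6400i → escape time 7
(row=4, col=0): c = -1.6800 + -0.8400i → escape time 2
(row=4, col=1): c = -1.4050 + -0.8400i → escape time 3
(row=4, col=2): c = -1.1300 + -0.8400i → escape time 3
(row=4, col=3): c = -0.8550 + -0.8400i → escape time 4
(row=4, col=4): c = -0.5800 + -0.8400i → escape time 4
(row=5, col=0): c = -1.6800 + -1.0400i → escape time 2
(row=5, col=1): c = -1.4050 + -1.0400i → escape time 3
(row=5, col=2): c = -1.1300 + -1.0400i → escape time 3
(row=5, col=3): c = -0.8550 + -1.0400i → escape time 3
(row=5, col=4): c = -0.5800 + -1.0400i → escape time 4

Answer: 77777
45777
34667
33357
23344
23334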